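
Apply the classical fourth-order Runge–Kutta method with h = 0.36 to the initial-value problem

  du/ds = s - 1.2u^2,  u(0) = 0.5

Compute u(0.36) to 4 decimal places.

0.4683

RK4: k1 = f(s_n, u_n); k2 = f(s_n + h/2, u_n + (h/2)·k1); k3 = f(s_n + h/2, u_n + (h/2)·k2); k4 = f(s_n + h, u_n + h·k3); u_{n+1} = u_n + (h/6)·(k1 + 2k2 + 2k3 + k4).
s=0.000000, u=0.500000:
  k1 = f(0.000000, 0.500000) = -0.300000
  k2 = f(0.180000, 0.446000) = -0.058699
  k3 = f(0.180000, 0.489434) = -0.107455
  k4 = f(0.360000, 0.461316) = 0.104625
  u ← 0.500000 + (0.36/6)·(k1 + 2k2 + 2k3 + k4) = 0.468339
u(0.36) ≈ 0.4683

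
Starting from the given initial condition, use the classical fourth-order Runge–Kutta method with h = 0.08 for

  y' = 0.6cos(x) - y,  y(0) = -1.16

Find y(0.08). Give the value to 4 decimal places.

-1.0247

RK4: k1 = f(x_n, y_n); k2 = f(x_n + h/2, y_n + (h/2)·k1); k3 = f(x_n + h/2, y_n + (h/2)·k2); k4 = f(x_n + h, y_n + h·k3); y_{n+1} = y_n + (h/6)·(k1 + 2k2 + 2k3 + k4).
x=0.000000, y=-1.160000:
  k1 = f(0.000000, -1.160000) = 1.760000
  k2 = f(0.040000, -1.089600) = 1.689120
  k3 = f(0.040000, -1.092435) = 1.691955
  k4 = f(0.080000, -1.024644) = 1.622725
  y ← -1.160000 + (0.08/6)·(k1 + 2k2 + 2k3 + k4) = -1.024735
y(0.08) ≈ -1.0247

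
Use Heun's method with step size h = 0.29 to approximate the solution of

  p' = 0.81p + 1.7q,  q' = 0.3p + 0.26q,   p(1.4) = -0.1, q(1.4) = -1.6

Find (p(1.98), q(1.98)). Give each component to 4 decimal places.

Heun on (p,q): k1 = f(x_n, state_n); k2 = f(x_n + h, state_n + h·k1); state_{n+1} = state_n + (h/2)·(k1 + k2).
1.400000: (-0.100000, -1.600000)
  k1 = (-2.801000, -0.446000)
  predictor → (-0.912290, -1.729340)
  k2 = (-3.678833, -0.723315)
  → (-1.039576, -1.769551)
1.690000: (-1.039576, -1.769551)
  k1 = (-3.850293, -0.771956)
  predictor → (-2.156161, -1.993418)
  k2 = (-5.135301, -1.165137)
  → (-2.342487, -2.050429)
(p(1.98), q(1.98)) ≈ (-2.3425, -2.0504)

-2.3425, -2.0504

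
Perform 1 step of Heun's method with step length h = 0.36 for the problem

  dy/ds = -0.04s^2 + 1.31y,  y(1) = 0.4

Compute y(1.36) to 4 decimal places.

0.6092

Heun: k1 = f(s_n, y_n); k2 = f(s_n + h, y_n + h·k1); y_{n+1} = y_n + (h/2)·(k1 + k2).
s=1.000000, y=0.400000:
  k1 = f(1.000000, 0.400000) = 0.484000
  k2 = f(1.360000, 0.574240) = 0.678270
  y ← 0.400000 + (0.36/2)·(0.484000 + 0.678270) = 0.609209
y(1.36) ≈ 0.6092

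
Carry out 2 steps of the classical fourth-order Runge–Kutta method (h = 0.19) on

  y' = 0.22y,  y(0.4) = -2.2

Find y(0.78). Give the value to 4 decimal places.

RK4: k1 = f(t_n, y_n); k2 = f(t_n + h/2, y_n + (h/2)·k1); k3 = f(t_n + h/2, y_n + (h/2)·k2); k4 = f(t_n + h, y_n + h·k3); y_{n+1} = y_n + (h/6)·(k1 + 2k2 + 2k3 + k4).
t=0.400000, y=-2.200000:
  k1 = f(0.400000, -2.200000) = -0.484000
  k2 = f(0.495000, -2.245980) = -0.494116
  k3 = f(0.495000, -2.246941) = -0.494327
  k4 = f(0.590000, -2.293922) = -0.504663
  y ← -2.200000 + (0.19/6)·(k1 + 2k2 + 2k3 + k4) = -2.293909
t=0.590000, y=-2.293909:
  k1 = f(0.590000, -2.293909) = -0.504660
  k2 = f(0.685000, -2.341852) = -0.515207
  k3 = f(0.685000, -2.342854) = -0.515428
  k4 = f(0.780000, -2.391840) = -0.526205
  y ← -2.293909 + (0.19/6)·(k1 + 2k2 + 2k3 + k4) = -2.391827
y(0.78) ≈ -2.3918

-2.3918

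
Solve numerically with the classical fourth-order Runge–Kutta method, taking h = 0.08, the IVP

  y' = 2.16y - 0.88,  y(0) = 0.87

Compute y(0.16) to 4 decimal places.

RK4: k1 = f(x_n, y_n); k2 = f(x_n + h/2, y_n + (h/2)·k1); k3 = f(x_n + h/2, y_n + (h/2)·k2); k4 = f(x_n + h, y_n + h·k3); y_{n+1} = y_n + (h/6)·(k1 + 2k2 + 2k3 + k4).
x=0.000000, y=0.870000:
  k1 = f(0.000000, 0.870000) = 0.999200
  k2 = f(0.040000, 0.909968) = 1.085531
  k3 = f(0.040000, 0.913421) = 1.092990
  k4 = f(0.080000, 0.957439) = 1.188069
  y ← 0.870000 + (0.08/6)·(k1 + 2k2 + 2k3 + k4) = 0.957257
x=0.080000, y=0.957257:
  k1 = f(0.080000, 0.957257) = 1.187676
  k2 = f(0.120000, 1.004765) = 1.290291
  k3 = f(0.120000, 1.008869) = 1.299157
  k4 = f(0.160000, 1.061190) = 1.412171
  y ← 0.957257 + (0.08/6)·(k1 + 2k2 + 2k3 + k4) = 1.060974
y(0.16) ≈ 1.0610

1.0610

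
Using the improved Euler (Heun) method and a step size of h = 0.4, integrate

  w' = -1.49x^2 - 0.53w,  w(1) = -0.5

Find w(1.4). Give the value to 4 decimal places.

Heun: k1 = f(x_n, w_n); k2 = f(x_n + h, w_n + h·k1); w_{n+1} = w_n + (h/2)·(k1 + k2).
x=1.000000, w=-0.500000:
  k1 = f(1.000000, -0.500000) = -1.225000
  k2 = f(1.400000, -0.990000) = -2.395700
  w ← -0.500000 + (0.4/2)·(-1.225000 + (-2.395700)) = -1.224140
w(1.4) ≈ -1.2241

-1.2241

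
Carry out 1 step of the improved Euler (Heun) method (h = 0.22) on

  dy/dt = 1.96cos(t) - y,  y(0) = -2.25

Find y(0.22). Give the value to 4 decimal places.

Heun: k1 = f(t_n, y_n); k2 = f(t_n + h, y_n + h·k1); y_{n+1} = y_n + (h/2)·(k1 + k2).
t=0.000000, y=-2.250000:
  k1 = f(0.000000, -2.250000) = 4.210000
  k2 = f(0.220000, -1.323800) = 3.236559
  y ← -2.250000 + (0.22/2)·(4.210000 + 3.236559) = -1.430879
y(0.22) ≈ -1.4309

-1.4309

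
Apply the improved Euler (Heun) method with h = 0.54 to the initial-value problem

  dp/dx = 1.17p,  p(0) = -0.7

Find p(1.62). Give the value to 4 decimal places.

-4.2997

Heun: k1 = f(x_n, p_n); k2 = f(x_n + h, p_n + h·k1); p_{n+1} = p_n + (h/2)·(k1 + k2).
x=0.000000, p=-0.700000:
  k1 = f(0.000000, -0.700000) = -0.819000
  k2 = f(0.540000, -1.142260) = -1.336444
  p ← -0.700000 + (0.54/2)·(-0.819000 + (-1.336444)) = -1.281970
x=0.540000, p=-1.281970:
  k1 = f(0.540000, -1.281970) = -1.499905
  k2 = f(1.080000, -2.091919) = -2.447545
  p ← -1.281970 + (0.54/2)·(-1.499905 + (-2.447545)) = -2.347781
x=1.080000, p=-2.347781:
  k1 = f(1.080000, -2.347781) = -2.746904
  k2 = f(1.620000, -3.831110) = -4.482398
  p ← -2.347781 + (0.54/2)·(-2.746904 + (-4.482398)) = -4.299693
p(1.62) ≈ -4.2997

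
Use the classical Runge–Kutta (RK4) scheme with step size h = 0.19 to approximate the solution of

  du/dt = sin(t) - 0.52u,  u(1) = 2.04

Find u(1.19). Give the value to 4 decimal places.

RK4: k1 = f(t_n, u_n); k2 = f(t_n + h/2, u_n + (h/2)·k1); k3 = f(t_n + h/2, u_n + (h/2)·k2); k4 = f(t_n + h, u_n + h·k3); u_{n+1} = u_n + (h/6)·(k1 + 2k2 + 2k3 + k4).
t=1.000000, u=2.040000:
  k1 = f(1.000000, 2.040000) = -0.219329
  k2 = f(1.095000, 2.019164) = -0.161037
  k3 = f(1.095000, 2.024701) = -0.163917
  k4 = f(1.190000, 2.008856) = -0.116236
  u ← 2.040000 + (0.19/6)·(k1 + 2k2 + 2k3 + k4) = 2.008793
u(1.19) ≈ 2.0088

2.0088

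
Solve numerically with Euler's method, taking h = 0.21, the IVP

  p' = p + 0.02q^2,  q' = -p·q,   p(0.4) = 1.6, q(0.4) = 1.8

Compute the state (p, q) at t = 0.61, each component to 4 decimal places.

1.9496, 1.1952

Euler on (p,q): p_{n+1} = p_n + h·p', q_{n+1} = q_n + h·q'.
0.400000: (1.600000, 1.800000); f=(1.664800, -2.880000) → (1.949608, 1.195200)
(p(0.61), q(0.61)) ≈ (1.9496, 1.1952)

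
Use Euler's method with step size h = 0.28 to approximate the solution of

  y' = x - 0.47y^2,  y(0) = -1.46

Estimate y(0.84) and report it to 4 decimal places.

-2.4629

Euler: y_{n+1} = y_n + h·f(x_n, y_n).
x=0.000000, y=-1.460000: f=-1.001852 → y ← -1.460000 + 0.28·(-1.001852) = -1.740519
x=0.280000, y=-1.740519: f=-1.143820 → y ← -1.740519 + 0.28·(-1.143820) = -2.060788
x=0.560000, y=-2.060788: f=-1.436019 → y ← -2.060788 + 0.28·(-1.436019) = -2.462873
y(0.84) ≈ -2.4629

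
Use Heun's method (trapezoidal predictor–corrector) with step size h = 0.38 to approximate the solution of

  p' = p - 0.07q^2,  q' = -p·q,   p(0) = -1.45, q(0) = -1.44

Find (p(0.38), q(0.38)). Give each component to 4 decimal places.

Heun on (p,q): k1 = f(t_n, state_n); k2 = f(t_n + h, state_n + h·k1); state_{n+1} = state_n + (h/2)·(k1 + k2).
0.000000: (-1.450000, -1.440000)
  k1 = (-1.595152, -2.088000)
  predictor → (-2.056158, -2.233440)
  k2 = (-2.405336, -4.592305)
  → (-2.210093, -2.709258)
(p(0.38), q(0.38)) ≈ (-2.2101, -2.7093)

-2.2101, -2.7093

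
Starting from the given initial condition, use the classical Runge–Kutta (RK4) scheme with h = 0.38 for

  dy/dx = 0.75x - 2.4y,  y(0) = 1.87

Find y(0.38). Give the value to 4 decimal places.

0.8012

RK4: k1 = f(x_n, y_n); k2 = f(x_n + h/2, y_n + (h/2)·k1); k3 = f(x_n + h/2, y_n + (h/2)·k2); k4 = f(x_n + h, y_n + h·k3); y_{n+1} = y_n + (h/6)·(k1 + 2k2 + 2k3 + k4).
x=0.000000, y=1.870000:
  k1 = f(0.000000, 1.870000) = -4.488000
  k2 = f(0.190000, 1.017280) = -2.298972
  k3 = f(0.190000, 1.433195) = -3.297169
  k4 = f(0.380000, 0.617076) = -1.195982
  y ← 1.870000 + (0.38/6)·(k1 + 2k2 + 2k3 + k4) = 0.801170
y(0.38) ≈ 0.8012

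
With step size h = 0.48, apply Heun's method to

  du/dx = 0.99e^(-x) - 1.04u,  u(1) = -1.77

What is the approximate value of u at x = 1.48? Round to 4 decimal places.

-1.0091

Heun: k1 = f(x_n, u_n); k2 = f(x_n + h, u_n + h·k1); u_{n+1} = u_n + (h/2)·(k1 + k2).
x=1.000000, u=-1.770000:
  k1 = f(1.000000, -1.770000) = 2.205001
  k2 = f(1.480000, -0.711600) = 0.965425
  u ← -1.770000 + (0.48/2)·(2.205001 + 0.965425) = -1.009098
u(1.48) ≈ -1.0091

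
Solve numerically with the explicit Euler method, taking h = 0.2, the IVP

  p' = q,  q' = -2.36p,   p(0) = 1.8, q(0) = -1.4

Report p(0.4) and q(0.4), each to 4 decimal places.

1.0701, -2.9670

Euler on (p,q): p_{n+1} = p_n + h·p', q_{n+1} = q_n + h·q'.
0.000000: (1.800000, -1.400000); f=(-1.400000, -4.248000) → (1.520000, -2.249600)
0.200000: (1.520000, -2.249600); f=(-2.249600, -3.587200) → (1.070080, -2.967040)
(p(0.4), q(0.4)) ≈ (1.0701, -2.9670)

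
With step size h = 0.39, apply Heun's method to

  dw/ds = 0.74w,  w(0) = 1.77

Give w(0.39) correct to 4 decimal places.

Heun: k1 = f(s_n, w_n); k2 = f(s_n + h, w_n + h·k1); w_{n+1} = w_n + (h/2)·(k1 + k2).
s=0.000000, w=1.770000:
  k1 = f(0.000000, 1.770000) = 1.309800
  k2 = f(0.390000, 2.280822) = 1.687808
  w ← 1.770000 + (0.39/2)·(1.309800 + 1.687808) = 2.354534
w(0.39) ≈ 2.3545

2.3545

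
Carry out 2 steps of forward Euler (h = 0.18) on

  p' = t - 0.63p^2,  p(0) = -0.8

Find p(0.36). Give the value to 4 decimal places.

-0.9265

Euler: p_{n+1} = p_n + h·f(t_n, p_n).
t=0.000000, p=-0.800000: f=-0.403200 → p ← -0.800000 + 0.18·(-0.403200) = -0.872576
t=0.180000, p=-0.872576: f=-0.299675 → p ← -0.872576 + 0.18·(-0.299675) = -0.926517
p(0.36) ≈ -0.9265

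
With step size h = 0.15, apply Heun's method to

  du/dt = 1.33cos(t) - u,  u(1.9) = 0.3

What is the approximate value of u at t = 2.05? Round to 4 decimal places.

Heun: k1 = f(t_n, u_n); k2 = f(t_n + h, u_n + h·k1); u_{n+1} = u_n + (h/2)·(k1 + k2).
t=1.900000, u=0.300000:
  k1 = f(1.900000, 0.300000) = -0.729975
  k2 = f(2.050000, 0.190504) = -0.803730
  u ← 0.300000 + (0.15/2)·(-0.729975 + (-0.803730)) = 0.184972
u(2.05) ≈ 0.1850

0.1850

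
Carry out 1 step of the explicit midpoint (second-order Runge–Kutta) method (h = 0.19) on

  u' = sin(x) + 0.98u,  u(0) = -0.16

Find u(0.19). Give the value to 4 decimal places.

-0.1745

Midpoint: k1 = f(x_n, u_n); k2 = f(x_n + h/2, u_n + (h/2)·k1); u_{n+1} = u_n + h·k2.
x=0.000000, u=-0.160000:
  k1 = f(0.000000, -0.160000) = -0.156800
  k2 = f(0.095000, -0.174896) = -0.076541
  u ← -0.160000 + 0.19·(-0.076541) = -0.174543
u(0.19) ≈ -0.1745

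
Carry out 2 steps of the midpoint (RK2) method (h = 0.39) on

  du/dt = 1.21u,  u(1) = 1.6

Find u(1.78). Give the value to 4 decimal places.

Midpoint: k1 = f(t_n, u_n); k2 = f(t_n + h/2, u_n + (h/2)·k1); u_{n+1} = u_n + h·k2.
t=1.000000, u=1.600000:
  k1 = f(1.000000, 1.600000) = 1.936000
  k2 = f(1.195000, 1.977520) = 2.392799
  u ← 1.600000 + 0.39·2.392799 = 2.533192
t=1.390000, u=2.533192:
  k1 = f(1.390000, 2.533192) = 3.065162
  k2 = f(1.585000, 3.130898) = 3.788387
  u ← 2.533192 + 0.39·3.788387 = 4.010663
u(1.78) ≈ 4.0107

4.0107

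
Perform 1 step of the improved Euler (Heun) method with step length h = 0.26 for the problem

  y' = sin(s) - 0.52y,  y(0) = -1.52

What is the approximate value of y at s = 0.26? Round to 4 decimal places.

Heun: k1 = f(s_n, y_n); k2 = f(s_n + h, y_n + h·k1); y_{n+1} = y_n + (h/2)·(k1 + k2).
s=0.000000, y=-1.520000:
  k1 = f(0.000000, -1.520000) = 0.790400
  k2 = f(0.260000, -1.314496) = 0.940618
  y ← -1.520000 + (0.26/2)·(0.790400 + 0.940618) = -1.294968
y(0.26) ≈ -1.2950

-1.2950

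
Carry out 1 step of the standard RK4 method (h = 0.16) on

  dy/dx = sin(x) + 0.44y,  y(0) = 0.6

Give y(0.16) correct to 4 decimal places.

0.6568

RK4: k1 = f(x_n, y_n); k2 = f(x_n + h/2, y_n + (h/2)·k1); k3 = f(x_n + h/2, y_n + (h/2)·k2); k4 = f(x_n + h, y_n + h·k3); y_{n+1} = y_n + (h/6)·(k1 + 2k2 + 2k3 + k4).
x=0.000000, y=0.600000:
  k1 = f(0.000000, 0.600000) = 0.264000
  k2 = f(0.080000, 0.621120) = 0.353207
  k3 = f(0.080000, 0.628257) = 0.356348
  k4 = f(0.160000, 0.657016) = 0.448405
  y ← 0.600000 + (0.16/6)·(k1 + 2k2 + 2k3 + k4) = 0.656840
y(0.16) ≈ 0.6568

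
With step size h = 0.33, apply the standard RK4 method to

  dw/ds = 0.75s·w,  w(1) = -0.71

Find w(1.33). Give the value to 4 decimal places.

-0.9473

RK4: k1 = f(s_n, w_n); k2 = f(s_n + h/2, w_n + (h/2)·k1); k3 = f(s_n + h/2, w_n + (h/2)·k2); k4 = f(s_n + h, w_n + h·k3); w_{n+1} = w_n + (h/6)·(k1 + 2k2 + 2k3 + k4).
s=1.000000, w=-0.710000:
  k1 = f(1.000000, -0.710000) = -0.532500
  k2 = f(1.165000, -0.797862) = -0.697132
  k3 = f(1.165000, -0.825027) = -0.720867
  k4 = f(1.330000, -0.947886) = -0.945516
  w ← -0.710000 + (0.33/6)·(k1 + 2k2 + 2k3 + k4) = -0.947271
w(1.33) ≈ -0.9473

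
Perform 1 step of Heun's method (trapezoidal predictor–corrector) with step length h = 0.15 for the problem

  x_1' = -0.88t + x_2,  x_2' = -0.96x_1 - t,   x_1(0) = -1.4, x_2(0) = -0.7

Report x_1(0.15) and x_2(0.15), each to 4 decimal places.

Heun on (x_1,x_2): k1 = f(t_n, state_n); k2 = f(t_n + h, state_n + h·k1); state_{n+1} = state_n + (h/2)·(k1 + k2).
0.000000: (-1.400000, -0.700000)
  k1 = (-0.700000, 1.344000)
  predictor → (-1.505000, -0.498400)
  k2 = (-0.630400, 1.294800)
  → (-1.499780, -0.502090)
(x_1(0.15), x_2(0.15)) ≈ (-1.4998, -0.5021)

-1.4998, -0.5021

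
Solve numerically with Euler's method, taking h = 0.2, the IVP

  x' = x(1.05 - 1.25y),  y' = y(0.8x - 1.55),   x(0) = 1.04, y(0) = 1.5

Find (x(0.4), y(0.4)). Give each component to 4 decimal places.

0.7719, 1.0649

Euler on (x,y): x_{n+1} = x_n + h·x', y_{n+1} = y_n + h·y'.
0.000000: (1.040000, 1.500000); f=(-0.858000, -1.077000) → (0.868400, 1.284600)
0.200000: (0.868400, 1.284600); f=(-0.482613, -1.098693) → (0.771877, 1.064861)
(x(0.4), y(0.4)) ≈ (0.7719, 1.0649)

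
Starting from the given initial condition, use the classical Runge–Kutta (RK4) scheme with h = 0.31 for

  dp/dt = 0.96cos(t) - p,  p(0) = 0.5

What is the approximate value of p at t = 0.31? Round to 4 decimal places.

0.6182

RK4: k1 = f(t_n, p_n); k2 = f(t_n + h/2, p_n + (h/2)·k1); k3 = f(t_n + h/2, p_n + (h/2)·k2); k4 = f(t_n + h, p_n + h·k3); p_{n+1} = p_n + (h/6)·(k1 + 2k2 + 2k3 + k4).
t=0.000000, p=0.500000:
  k1 = f(0.000000, 0.500000) = 0.460000
  k2 = f(0.155000, 0.571300) = 0.377191
  k3 = f(0.155000, 0.558465) = 0.390026
  k4 = f(0.310000, 0.620908) = 0.293332
  p ← 0.500000 + (0.31/6)·(k1 + 2k2 + 2k3 + k4) = 0.618201
p(0.31) ≈ 0.6182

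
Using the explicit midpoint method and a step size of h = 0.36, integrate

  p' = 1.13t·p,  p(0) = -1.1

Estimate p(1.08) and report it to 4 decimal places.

-2.0712

Midpoint: k1 = f(t_n, p_n); k2 = f(t_n + h/2, p_n + (h/2)·k1); p_{n+1} = p_n + h·k2.
t=0.000000, p=-1.100000:
  k1 = f(0.000000, -1.100000) = 0.000000
  k2 = f(0.180000, -1.100000) = -0.223740
  p ← -1.100000 + 0.36·(-0.223740) = -1.180546
t=0.360000, p=-1.180546:
  k1 = f(0.360000, -1.180546) = -0.480246
  k2 = f(0.540000, -1.266991) = -0.773118
  p ← -1.180546 + 0.36·(-0.773118) = -1.458869
t=0.720000, p=-1.458869:
  k1 = f(0.720000, -1.458869) = -1.186936
  k2 = f(0.900000, -1.672517) = -1.700950
  p ← -1.458869 + 0.36·(-1.700950) = -2.071211
p(1.08) ≈ -2.0712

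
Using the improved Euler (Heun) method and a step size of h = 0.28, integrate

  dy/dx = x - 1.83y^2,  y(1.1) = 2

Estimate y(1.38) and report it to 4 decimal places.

Heun: k1 = f(x_n, y_n); k2 = f(x_n + h, y_n + h·k1); y_{n+1} = y_n + (h/2)·(k1 + k2).
x=1.100000, y=2.000000:
  k1 = f(1.100000, 2.000000) = -6.220000
  k2 = f(1.380000, 0.258400) = 1.257810
  y ← 2.000000 + (0.28/2)·(-6.220000 + 1.257810) = 1.305293
y(1.38) ≈ 1.3053

1.3053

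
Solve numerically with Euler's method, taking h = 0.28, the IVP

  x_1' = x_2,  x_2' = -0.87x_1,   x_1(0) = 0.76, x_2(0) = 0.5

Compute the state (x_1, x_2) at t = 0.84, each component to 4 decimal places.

Euler on (x_1,x_2): x_1_{n+1} = x_1_n + h·x_1', x_2_{n+1} = x_2_n + h·x_2'.
0.000000: (0.760000, 0.500000); f=(0.500000, -0.661200) → (0.900000, 0.314864)
0.280000: (0.900000, 0.314864); f=(0.314864, -0.783000) → (0.988162, 0.095624)
0.560000: (0.988162, 0.095624); f=(0.095624, -0.859701) → (1.014937, -0.145092)
(x_1(0.84), x_2(0.84)) ≈ (1.0149, -0.1451)

1.0149, -0.1451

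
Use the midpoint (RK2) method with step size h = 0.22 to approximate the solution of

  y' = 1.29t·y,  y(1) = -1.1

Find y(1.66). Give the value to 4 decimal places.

-3.3012

Midpoint: k1 = f(t_n, y_n); k2 = f(t_n + h/2, y_n + (h/2)·k1); y_{n+1} = y_n + h·k2.
t=1.000000, y=-1.100000:
  k1 = f(1.000000, -1.100000) = -1.419000
  k2 = f(1.110000, -1.256090) = -1.798595
  y ← -1.100000 + 0.22·(-1.798595) = -1.495691
t=1.220000, y=-1.495691:
  k1 = f(1.220000, -1.495691) = -2.353918
  k2 = f(1.330000, -1.754622) = -3.010405
  y ← -1.495691 + 0.22·(-3.010405) = -2.157980
t=1.440000, y=-2.157980:
  k1 = f(1.440000, -2.157980) = -4.008664
  k2 = f(1.550000, -2.598933) = -5.196567
  y ← -2.157980 + 0.22·(-5.196567) = -3.301225
y(1.66) ≈ -3.3012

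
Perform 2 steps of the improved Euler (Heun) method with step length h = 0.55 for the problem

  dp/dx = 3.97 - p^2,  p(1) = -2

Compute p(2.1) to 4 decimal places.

-2.2354

Heun: k1 = f(x_n, p_n); k2 = f(x_n + h, p_n + h·k1); p_{n+1} = p_n + (h/2)·(k1 + k2).
x=1.000000, p=-2.000000:
  k1 = f(1.000000, -2.000000) = -0.030000
  k2 = f(1.550000, -2.016500) = -0.096272
  p ← -2.000000 + (0.55/2)·(-0.030000 + (-0.096272)) = -2.034725
x=1.550000, p=-2.034725:
  k1 = f(1.550000, -2.034725) = -0.170105
  k2 = f(2.100000, -2.128283) = -0.559588
  p ← -2.034725 + (0.55/2)·(-0.170105 + (-0.559588)) = -2.235390
p(2.1) ≈ -2.2354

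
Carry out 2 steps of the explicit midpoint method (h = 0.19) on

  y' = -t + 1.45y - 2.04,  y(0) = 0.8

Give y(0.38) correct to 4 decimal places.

0.2771

Midpoint: k1 = f(t_n, y_n); k2 = f(t_n + h/2, y_n + (h/2)·k1); y_{n+1} = y_n + h·k2.
t=0.000000, y=0.800000:
  k1 = f(0.000000, 0.800000) = -0.880000
  k2 = f(0.095000, 0.716400) = -1.096220
  y ← 0.800000 + 0.19·(-1.096220) = 0.591718
t=0.190000, y=0.591718:
  k1 = f(0.190000, 0.591718) = -1.372009
  k2 = f(0.285000, 0.461377) = -1.656003
  y ← 0.591718 + 0.19·(-1.656003) = 0.277078
y(0.38) ≈ 0.2771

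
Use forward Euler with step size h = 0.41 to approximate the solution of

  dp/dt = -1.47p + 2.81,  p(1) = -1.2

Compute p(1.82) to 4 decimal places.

Euler: p_{n+1} = p_n + h·f(t_n, p_n).
t=1.000000, p=-1.200000: f=4.574000 → p ← -1.200000 + 0.41·4.574000 = 0.675340
t=1.410000, p=0.675340: f=1.817250 → p ← 0.675340 + 0.41·1.817250 = 1.420413
p(1.82) ≈ 1.4204

1.4204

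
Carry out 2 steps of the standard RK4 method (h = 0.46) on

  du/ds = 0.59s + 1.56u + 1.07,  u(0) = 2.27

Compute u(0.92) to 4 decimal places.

RK4: k1 = f(s_n, u_n); k2 = f(s_n + h/2, u_n + (h/2)·k1); k3 = f(s_n + h/2, u_n + (h/2)·k2); k4 = f(s_n + h, u_n + h·k3); u_{n+1} = u_n + (h/6)·(k1 + 2k2 + 2k3 + k4).
s=0.000000, u=2.270000:
  k1 = f(0.000000, 2.270000) = 4.611200
  k2 = f(0.230000, 3.330576) = 6.401399
  k3 = f(0.230000, 3.742322) = 7.043722
  k4 = f(0.460000, 5.510112) = 9.937175
  u ← 2.270000 + (0.46/6)·(k1 + 2k2 + 2k3 + k4) = 5.446961
s=0.460000, u=5.446961:
  k1 = f(0.460000, 5.446961) = 9.838658
  k2 = f(0.690000, 7.709852) = 13.504469
  k3 = f(0.690000, 8.552988) = 14.819762
  k4 = f(0.920000, 12.264051) = 20.744720
  u ← 5.446961 + (0.46/6)·(k1 + 2k2 + 2k3 + k4) = 12.134735
u(0.92) ≈ 12.1347

12.1347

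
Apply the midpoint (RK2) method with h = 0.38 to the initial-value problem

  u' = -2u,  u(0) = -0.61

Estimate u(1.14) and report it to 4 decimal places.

Midpoint: k1 = f(x_n, u_n); k2 = f(x_n + h/2, u_n + (h/2)·k1); u_{n+1} = u_n + h·k2.
x=0.000000, u=-0.610000:
  k1 = f(0.000000, -0.610000) = 1.220000
  k2 = f(0.190000, -0.378200) = 0.756400
  u ← -0.610000 + 0.38·0.756400 = -0.322568
x=0.380000, u=-0.322568:
  k1 = f(0.380000, -0.322568) = 0.645136
  k2 = f(0.570000, -0.199992) = 0.399984
  u ← -0.322568 + 0.38·0.399984 = -0.170574
x=0.760000, u=-0.170574:
  k1 = f(0.760000, -0.170574) = 0.341148
  k2 = f(0.950000, -0.105756) = 0.211512
  u ← -0.170574 + 0.38·0.211512 = -0.090200
u(1.14) ≈ -0.0902

-0.0902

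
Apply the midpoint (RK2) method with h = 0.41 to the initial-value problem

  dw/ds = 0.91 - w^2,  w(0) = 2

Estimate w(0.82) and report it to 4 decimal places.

1.3252

Midpoint: k1 = f(s_n, w_n); k2 = f(s_n + h/2, w_n + (h/2)·k1); w_{n+1} = w_n + h·k2.
s=0.000000, w=2.000000:
  k1 = f(0.000000, 2.000000) = -3.090000
  k2 = f(0.205000, 1.366550) = -0.957459
  w ← 2.000000 + 0.41·(-0.957459) = 1.607442
s=0.410000, w=1.607442:
  k1 = f(0.410000, 1.607442) = -1.673869
  k2 = f(0.615000, 1.264299) = -0.688451
  w ← 1.607442 + 0.41·(-0.688451) = 1.325177
w(0.82) ≈ 1.3252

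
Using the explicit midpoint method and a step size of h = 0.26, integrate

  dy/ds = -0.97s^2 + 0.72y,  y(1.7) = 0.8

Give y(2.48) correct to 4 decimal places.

-2.8716

Midpoint: k1 = f(s_n, y_n); k2 = f(s_n + h/2, y_n + (h/2)·k1); y_{n+1} = y_n + h·k2.
s=1.700000, y=0.800000:
  k1 = f(1.700000, 0.800000) = -2.227300
  k2 = f(1.830000, 0.510451) = -2.880908
  y ← 0.800000 + 0.26·(-2.880908) = 0.050964
s=1.960000, y=0.050964:
  k1 = f(1.960000, 0.050964) = -3.689658
  k2 = f(2.090000, -0.428692) = -4.545715
  y ← 0.050964 + 0.26·(-4.545715) = -1.130922
s=2.220000, y=-1.130922:
  k1 = f(2.220000, -1.130922) = -5.594812
  k2 = f(2.350000, -1.858248) = -6.694763
  y ← -1.130922 + 0.26·(-6.694763) = -2.871561
y(2.48) ≈ -2.8716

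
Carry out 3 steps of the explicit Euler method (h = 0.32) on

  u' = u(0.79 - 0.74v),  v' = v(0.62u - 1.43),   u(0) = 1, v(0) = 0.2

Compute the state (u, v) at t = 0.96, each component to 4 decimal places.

Euler on (u,v): u_{n+1} = u_n + h·u', v_{n+1} = v_n + h·v'.
0.000000: (1.000000, 0.200000); f=(0.642000, -0.162000) → (1.205440, 0.148160)
0.320000: (1.205440, 0.148160); f=(0.820135, -0.101138) → (1.467883, 0.115796)
0.640000: (1.467883, 0.115796); f=(1.033846, -0.060204) → (1.798714, 0.096531)
(u(0.96), v(0.96)) ≈ (1.7987, 0.0965)

1.7987, 0.0965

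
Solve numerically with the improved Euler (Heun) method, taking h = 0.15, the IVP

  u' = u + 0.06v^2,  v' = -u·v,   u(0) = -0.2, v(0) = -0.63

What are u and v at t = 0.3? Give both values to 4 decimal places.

-0.2609, -0.6747

Heun on (u,v): k1 = f(t_n, state_n); k2 = f(t_n + h, state_n + h·k1); state_{n+1} = state_n + (h/2)·(k1 + k2).
0.000000: (-0.200000, -0.630000)
  k1 = (-0.176186, -0.126000)
  predictor → (-0.226428, -0.648900)
  k2 = (-0.201164, -0.146929)
  → (-0.228301, -0.650470)
0.150000: (-0.228301, -0.650470)
  k1 = (-0.202915, -0.148503)
  predictor → (-0.258738, -0.672745)
  k2 = (-0.231583, -0.174065)
  → (-0.260889, -0.674662)
(u(0.3), v(0.3)) ≈ (-0.2609, -0.6747)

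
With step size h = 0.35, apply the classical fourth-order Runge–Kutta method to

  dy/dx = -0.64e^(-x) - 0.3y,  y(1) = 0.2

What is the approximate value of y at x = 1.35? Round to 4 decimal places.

0.1143

RK4: k1 = f(x_n, y_n); k2 = f(x_n + h/2, y_n + (h/2)·k1); k3 = f(x_n + h/2, y_n + (h/2)·k2); k4 = f(x_n + h, y_n + h·k3); y_{n+1} = y_n + (h/6)·(k1 + 2k2 + 2k3 + k4).
x=1.000000, y=0.200000:
  k1 = f(1.000000, 0.200000) = -0.295443
  k2 = f(1.175000, 0.148298) = -0.242133
  k3 = f(1.175000, 0.157627) = -0.244932
  k4 = f(1.350000, 0.114274) = -0.200196
  y ← 0.200000 + (0.35/6)·(k1 + 2k2 + 2k3 + k4) = 0.114263
y(1.35) ≈ 0.1143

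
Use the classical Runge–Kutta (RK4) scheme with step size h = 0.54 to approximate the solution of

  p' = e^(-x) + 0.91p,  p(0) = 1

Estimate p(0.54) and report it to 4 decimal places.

2.1852

RK4: k1 = f(x_n, p_n); k2 = f(x_n + h/2, p_n + (h/2)·k1); k3 = f(x_n + h/2, p_n + (h/2)·k2); k4 = f(x_n + h, p_n + h·k3); p_{n+1} = p_n + (h/6)·(k1 + 2k2 + 2k3 + k4).
x=0.000000, p=1.000000:
  k1 = f(0.000000, 1.000000) = 1.910000
  k2 = f(0.270000, 1.515700) = 2.142666
  k3 = f(0.270000, 1.578520) = 2.199833
  k4 = f(0.540000, 2.187910) = 2.573746
  p ← 1.000000 + (0.54/6)·(k1 + 2k2 + 2k3 + k4) = 2.185187
p(0.54) ≈ 2.1852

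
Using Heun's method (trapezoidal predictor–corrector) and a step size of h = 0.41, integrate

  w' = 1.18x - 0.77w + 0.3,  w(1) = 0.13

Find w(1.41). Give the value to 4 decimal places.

Heun: k1 = f(x_n, w_n); k2 = f(x_n + h, w_n + h·k1); w_{n+1} = w_n + (h/2)·(k1 + k2).
x=1.000000, w=0.130000:
  k1 = f(1.000000, 0.130000) = 1.379900
  k2 = f(1.410000, 0.695759) = 1.428066
  w ← 0.130000 + (0.41/2)·(1.379900 + 1.428066) = 0.705633
w(1.41) ≈ 0.7056

0.7056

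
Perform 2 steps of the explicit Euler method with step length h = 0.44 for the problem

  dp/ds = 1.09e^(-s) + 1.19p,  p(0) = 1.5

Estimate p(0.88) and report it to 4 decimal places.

Euler: p_{n+1} = p_n + h·f(s_n, p_n).
s=0.000000, p=1.500000: f=2.875000 → p ← 1.500000 + 0.44·2.875000 = 2.765000
s=0.440000, p=2.765000: f=3.992350 → p ← 2.765000 + 0.44·3.992350 = 4.521634
p(0.88) ≈ 4.5216

4.5216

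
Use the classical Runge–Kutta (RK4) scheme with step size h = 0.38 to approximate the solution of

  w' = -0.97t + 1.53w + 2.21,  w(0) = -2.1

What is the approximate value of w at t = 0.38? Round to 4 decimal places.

RK4: k1 = f(t_n, w_n); k2 = f(t_n + h/2, w_n + (h/2)·k1); k3 = f(t_n + h/2, w_n + (h/2)·k2); k4 = f(t_n + h, w_n + h·k3); w_{n+1} = w_n + (h/6)·(k1 + 2k2 + 2k3 + k4).
t=0.000000, w=-2.100000:
  k1 = f(0.000000, -2.100000) = -1.003000
  k2 = f(0.190000, -2.290570) = -1.478872
  k3 = f(0.190000, -2.380986) = -1.617208
  k4 = f(0.380000, -2.714539) = -2.311845
  w ← -2.100000 + (0.38/6)·(k1 + 2k2 + 2k3 + k4) = -2.702110
w(0.38) ≈ -2.7021

-2.7021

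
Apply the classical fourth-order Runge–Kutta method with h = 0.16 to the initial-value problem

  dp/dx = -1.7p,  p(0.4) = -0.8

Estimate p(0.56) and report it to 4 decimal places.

RK4: k1 = f(x_n, p_n); k2 = f(x_n + h/2, p_n + (h/2)·k1); k3 = f(x_n + h/2, p_n + (h/2)·k2); k4 = f(x_n + h, p_n + h·k3); p_{n+1} = p_n + (h/6)·(k1 + 2k2 + 2k3 + k4).
x=0.400000, p=-0.800000:
  k1 = f(0.400000, -0.800000) = 1.360000
  k2 = f(0.480000, -0.691200) = 1.175040
  k3 = f(0.480000, -0.705997) = 1.200195
  k4 = f(0.560000, -0.607969) = 1.033547
  p ← -0.800000 + (0.16/6)·(k1 + 2k2 + 2k3 + k4) = -0.609493
p(0.56) ≈ -0.6095

-0.6095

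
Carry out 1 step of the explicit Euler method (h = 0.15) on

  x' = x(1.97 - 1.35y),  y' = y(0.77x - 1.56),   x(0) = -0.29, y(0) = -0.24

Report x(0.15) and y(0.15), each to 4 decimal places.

-0.3898, -0.1758

Euler on (x,y): x_{n+1} = x_n + h·x', y_{n+1} = y_n + h·y'.
0.000000: (-0.290000, -0.240000); f=(-0.665260, 0.427992) → (-0.389789, -0.175801)
(x(0.15), y(0.15)) ≈ (-0.3898, -0.1758)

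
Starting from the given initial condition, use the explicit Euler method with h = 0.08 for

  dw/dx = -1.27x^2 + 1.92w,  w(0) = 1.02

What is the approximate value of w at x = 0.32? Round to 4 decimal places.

Euler: w_{n+1} = w_n + h·f(x_n, w_n).
x=0.000000, w=1.020000: f=1.958400 → w ← 1.020000 + 0.08·1.958400 = 1.176672
x=0.080000, w=1.176672: f=2.251082 → w ← 1.176672 + 0.08·2.251082 = 1.356759
x=0.160000, w=1.356759: f=2.572464 → w ← 1.356759 + 0.08·2.572464 = 1.562556
x=0.240000, w=1.562556: f=2.926955 → w ← 1.562556 + 0.08·2.926955 = 1.796712
w(0.32) ≈ 1.7967

1.7967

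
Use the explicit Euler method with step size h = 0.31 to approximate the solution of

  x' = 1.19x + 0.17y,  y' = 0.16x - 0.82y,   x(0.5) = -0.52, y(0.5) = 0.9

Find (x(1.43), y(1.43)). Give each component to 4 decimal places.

Euler on (x,y): x_{n+1} = x_n + h·x', y_{n+1} = y_n + h·y'.
0.500000: (-0.520000, 0.900000); f=(-0.465800, -0.821200) → (-0.664398, 0.645428)
0.810000: (-0.664398, 0.645428); f=(-0.680911, -0.635555) → (-0.875480, 0.448406)
1.120000: (-0.875480, 0.448406); f=(-0.965593, -0.507770) → (-1.174814, 0.290997)
(x(1.43), y(1.43)) ≈ (-1.1748, 0.2910)

-1.1748, 0.2910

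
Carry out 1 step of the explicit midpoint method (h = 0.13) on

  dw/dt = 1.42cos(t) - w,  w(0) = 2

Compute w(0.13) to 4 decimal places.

Midpoint: k1 = f(t_n, w_n); k2 = f(t_n + h/2, w_n + (h/2)·k1); w_{n+1} = w_n + h·k2.
t=0.000000, w=2.000000:
  k1 = f(0.000000, 2.000000) = -0.580000
  k2 = f(0.065000, 1.962300) = -0.545299
  w ← 2.000000 + 0.13·(-0.545299) = 1.929111
w(0.13) ≈ 1.9291

1.9291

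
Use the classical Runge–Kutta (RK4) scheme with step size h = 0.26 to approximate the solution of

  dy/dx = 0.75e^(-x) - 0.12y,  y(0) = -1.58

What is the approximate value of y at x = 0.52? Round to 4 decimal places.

-1.1904

RK4: k1 = f(x_n, y_n); k2 = f(x_n + h/2, y_n + (h/2)·k1); k3 = f(x_n + h/2, y_n + (h/2)·k2); k4 = f(x_n + h, y_n + h·k3); y_{n+1} = y_n + (h/6)·(k1 + 2k2 + 2k3 + k4).
x=0.000000, y=-1.580000:
  k1 = f(0.000000, -1.580000) = 0.939600
  k2 = f(0.130000, -1.457852) = 0.833514
  k3 = f(0.130000, -1.471643) = 0.835169
  k4 = f(0.260000, -1.362856) = 0.741831
  y ← -1.580000 + (0.26/6)·(k1 + 2k2 + 2k3 + k4) = -1.362519
x=0.260000, y=-1.362519:
  k1 = f(0.260000, -1.362519) = 0.741791
  k2 = f(0.390000, -1.266086) = 0.659723
  k3 = f(0.390000, -1.276755) = 0.661003
  k4 = f(0.520000, -1.190658) = 0.588769
  y ← -1.362519 + (0.26/6)·(k1 + 2k2 + 2k3 + k4) = -1.190398
y(0.52) ≈ -1.1904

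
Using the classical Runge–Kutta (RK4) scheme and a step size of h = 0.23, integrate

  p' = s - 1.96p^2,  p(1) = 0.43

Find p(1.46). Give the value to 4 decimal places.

0.6980

RK4: k1 = f(s_n, p_n); k2 = f(s_n + h/2, p_n + (h/2)·k1); k3 = f(s_n + h/2, p_n + (h/2)·k2); k4 = f(s_n + h, p_n + h·k3); p_{n+1} = p_n + (h/6)·(k1 + 2k2 + 2k3 + k4).
s=1.000000, p=0.430000:
  k1 = f(1.000000, 0.430000) = 0.637596
  k2 = f(1.115000, 0.503324) = 0.618464
  k3 = f(1.115000, 0.501123) = 0.622796
  k4 = f(1.230000, 0.573243) = 0.585929
  p ← 0.430000 + (0.23/6)·(k1 + 2k2 + 2k3 + k4) = 0.572065
s=1.230000, p=0.572065:
  k1 = f(1.230000, 0.572065) = 0.588573
  k2 = f(1.345000, 0.639751) = 0.542809
  k3 = f(1.345000, 0.634488) = 0.555953
  k4 = f(1.460000, 0.699934) = 0.499781
  p ← 0.572065 + (0.23/6)·(k1 + 2k2 + 2k3 + k4) = 0.698024
p(1.46) ≈ 0.6980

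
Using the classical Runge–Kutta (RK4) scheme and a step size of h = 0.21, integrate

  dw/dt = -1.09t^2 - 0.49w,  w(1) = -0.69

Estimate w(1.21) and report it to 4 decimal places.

-0.8898

RK4: k1 = f(t_n, w_n); k2 = f(t_n + h/2, w_n + (h/2)·k1); k3 = f(t_n + h/2, w_n + (h/2)·k2); k4 = f(t_n + h, w_n + h·k3); w_{n+1} = w_n + (h/6)·(k1 + 2k2 + 2k3 + k4).
t=1.000000, w=-0.690000:
  k1 = f(1.000000, -0.690000) = -0.751900
  k2 = f(1.105000, -0.768949) = -0.954132
  k3 = f(1.105000, -0.790184) = -0.943727
  k4 = f(1.210000, -0.888183) = -1.160659
  w ← -0.690000 + (0.21/6)·(k1 + 2k2 + 2k3 + k4) = -0.889790
w(1.21) ≈ -0.8898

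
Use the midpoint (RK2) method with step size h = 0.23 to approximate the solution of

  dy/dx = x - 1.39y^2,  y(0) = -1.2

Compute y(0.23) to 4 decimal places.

Midpoint: k1 = f(x_n, y_n); k2 = f(x_n + h/2, y_n + (h/2)·k1); y_{n+1} = y_n + h·k2.
x=0.000000, y=-1.200000:
  k1 = f(0.000000, -1.200000) = -2.001600
  k2 = f(0.115000, -1.430184) = -2.728143
  y ← -1.200000 + 0.23·(-2.728143) = -1.827473
y(0.23) ≈ -1.8275

-1.8275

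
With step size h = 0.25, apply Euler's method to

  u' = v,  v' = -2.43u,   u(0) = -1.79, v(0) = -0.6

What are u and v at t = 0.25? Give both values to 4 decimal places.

-1.9400, 0.4874

Euler on (u,v): u_{n+1} = u_n + h·u', v_{n+1} = v_n + h·v'.
0.000000: (-1.790000, -0.600000); f=(-0.600000, 4.349700) → (-1.940000, 0.487425)
(u(0.25), v(0.25)) ≈ (-1.9400, 0.4874)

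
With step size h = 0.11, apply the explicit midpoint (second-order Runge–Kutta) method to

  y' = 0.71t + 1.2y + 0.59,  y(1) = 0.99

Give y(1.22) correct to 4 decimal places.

1.6329

Midpoint: k1 = f(t_n, y_n); k2 = f(t_n + h/2, y_n + (h/2)·k1); y_{n+1} = y_n + h·k2.
t=1.000000, y=0.990000:
  k1 = f(1.000000, 0.990000) = 2.488000
  k2 = f(1.055000, 1.126840) = 2.691258
  y ← 0.990000 + 0.11·2.691258 = 1.286038
t=1.110000, y=1.286038:
  k1 = f(1.110000, 1.286038) = 2.921346
  k2 = f(1.165000, 1.446712) = 3.153205
  y ← 1.286038 + 0.11·3.153205 = 1.632891
y(1.22) ≈ 1.6329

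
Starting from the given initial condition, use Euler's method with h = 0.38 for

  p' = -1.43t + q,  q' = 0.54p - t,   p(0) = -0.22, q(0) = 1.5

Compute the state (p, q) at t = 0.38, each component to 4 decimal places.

Euler on (p,q): p_{n+1} = p_n + h·p', q_{n+1} = q_n + h·q'.
0.000000: (-0.220000, 1.500000); f=(1.500000, -0.118800) → (0.350000, 1.454856)
(p(0.38), q(0.38)) ≈ (0.3500, 1.4549)

0.3500, 1.4549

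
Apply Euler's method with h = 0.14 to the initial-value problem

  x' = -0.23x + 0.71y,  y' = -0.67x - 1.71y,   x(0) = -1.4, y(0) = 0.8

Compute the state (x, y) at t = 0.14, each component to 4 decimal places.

Euler on (x,y): x_{n+1} = x_n + h·x', y_{n+1} = y_n + h·y'.
0.000000: (-1.400000, 0.800000); f=(0.890000, -0.430000) → (-1.275400, 0.739800)
(x(0.14), y(0.14)) ≈ (-1.2754, 0.7398)

-1.2754, 0.7398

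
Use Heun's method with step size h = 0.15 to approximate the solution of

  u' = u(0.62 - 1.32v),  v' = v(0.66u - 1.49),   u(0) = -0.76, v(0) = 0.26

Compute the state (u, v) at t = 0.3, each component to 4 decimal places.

-0.8480, 0.1436

Heun on (u,v): k1 = f(t_n, state_n); k2 = f(t_n + h, state_n + h·k1); state_{n+1} = state_n + (h/2)·(k1 + k2).
0.000000: (-0.760000, 0.260000)
  k1 = (-0.210368, -0.517816)
  predictor → (-0.791555, 0.182328)
  k2 = (-0.300259, -0.366921)
  → (-0.798297, 0.193645)
0.150000: (-0.798297, 0.193645)
  k1 = (-0.290891, -0.390557)
  predictor → (-0.841931, 0.135061)
  k2 = (-0.371897, -0.276291)
  → (-0.848006, 0.143631)
(u(0.3), v(0.3)) ≈ (-0.8480, 0.1436)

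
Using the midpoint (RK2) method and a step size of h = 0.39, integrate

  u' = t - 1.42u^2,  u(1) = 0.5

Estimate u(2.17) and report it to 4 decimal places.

1.1144

Midpoint: k1 = f(t_n, u_n); k2 = f(t_n + h/2, u_n + (h/2)·k1); u_{n+1} = u_n + h·k2.
t=1.000000, u=0.500000:
  k1 = f(1.000000, 0.500000) = 0.645000
  k2 = f(1.195000, 0.625775) = 0.638936
  u ← 0.500000 + 0.39·0.638936 = 0.749185
t=1.390000, u=0.749185:
  k1 = f(1.390000, 0.749185) = 0.592985
  k2 = f(1.585000, 0.864817) = 0.522970
  u ← 0.749185 + 0.39·0.522970 = 0.953143
t=1.780000, u=0.953143:
  k1 = f(1.780000, 0.953143) = 0.489955
  k2 = f(1.975000, 1.048685) = 0.413370
  u ← 0.953143 + 0.39·0.413370 = 1.114358
u(2.17) ≈ 1.1144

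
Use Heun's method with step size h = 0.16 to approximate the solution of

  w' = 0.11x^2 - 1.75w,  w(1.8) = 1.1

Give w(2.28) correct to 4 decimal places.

0.6354

Heun: k1 = f(x_n, w_n); k2 = f(x_n + h, w_n + h·k1); w_{n+1} = w_n + (h/2)·(k1 + k2).
x=1.800000, w=1.100000:
  k1 = f(1.800000, 1.100000) = -1.568600
  k2 = f(1.960000, 0.849024) = -1.063216
  w ← 1.100000 + (0.16/2)·(-1.568600 + (-1.063216)) = 0.889455
x=1.960000, w=0.889455:
  k1 = f(1.960000, 0.889455) = -1.133970
  k2 = f(2.120000, 0.708020) = -0.744650
  w ← 0.889455 + (0.16/2)·(-1.133970 + (-0.744650)) = 0.739165
x=2.120000, w=0.739165:
  k1 = f(2.120000, 0.739165) = -0.799155
  k2 = f(2.280000, 0.611300) = -0.497952
  w ← 0.739165 + (0.16/2)·(-0.799155 + (-0.497952)) = 0.635397
w(2.28) ≈ 0.6354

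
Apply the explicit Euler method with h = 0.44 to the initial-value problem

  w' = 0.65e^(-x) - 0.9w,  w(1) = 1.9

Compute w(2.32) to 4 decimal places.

Euler: w_{n+1} = w_n + h·f(x_n, w_n).
x=1.000000, w=1.900000: f=-1.470878 → w ← 1.900000 + 0.44·(-1.470878) = 1.252814
x=1.440000, w=1.252814: f=-0.973529 → w ← 1.252814 + 0.44·(-0.973529) = 0.824461
x=1.880000, w=0.824461: f=-0.642831 → w ← 0.824461 + 0.44·(-0.642831) = 0.541615
w(2.32) ≈ 0.5416

0.5416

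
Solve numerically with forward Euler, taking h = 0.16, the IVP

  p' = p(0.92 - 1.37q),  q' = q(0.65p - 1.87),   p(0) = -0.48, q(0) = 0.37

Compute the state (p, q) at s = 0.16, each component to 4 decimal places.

-0.5117, 0.2408

Euler on (p,q): p_{n+1} = p_n + h·p', q_{n+1} = q_n + h·q'.
0.000000: (-0.480000, 0.370000); f=(-0.198288, -0.807340) → (-0.511726, 0.240826)
(p(0.16), q(0.16)) ≈ (-0.5117, 0.2408)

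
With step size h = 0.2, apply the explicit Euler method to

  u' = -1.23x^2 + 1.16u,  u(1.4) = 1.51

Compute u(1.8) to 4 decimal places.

Euler: u_{n+1} = u_n + h·f(x_n, u_n).
x=1.400000, u=1.510000: f=-0.659200 → u ← 1.510000 + 0.2·(-0.659200) = 1.378160
x=1.600000, u=1.378160: f=-1.550134 → u ← 1.378160 + 0.2·(-1.550134) = 1.068133
u(1.8) ≈ 1.0681

1.0681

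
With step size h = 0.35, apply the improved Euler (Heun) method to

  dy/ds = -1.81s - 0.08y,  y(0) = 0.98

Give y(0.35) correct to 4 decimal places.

Heun: k1 = f(s_n, y_n); k2 = f(s_n + h, y_n + h·k1); y_{n+1} = y_n + (h/2)·(k1 + k2).
s=0.000000, y=0.980000:
  k1 = f(0.000000, 0.980000) = -0.078400
  k2 = f(0.350000, 0.952560) = -0.709705
  y ← 0.980000 + (0.35/2)·(-0.078400 + (-0.709705)) = 0.842082
y(0.35) ≈ 0.8421

0.8421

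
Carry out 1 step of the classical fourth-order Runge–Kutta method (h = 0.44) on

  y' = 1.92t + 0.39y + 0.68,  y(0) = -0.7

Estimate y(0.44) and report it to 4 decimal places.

-0.3077

RK4: k1 = f(t_n, y_n); k2 = f(t_n + h/2, y_n + (h/2)·k1); k3 = f(t_n + h/2, y_n + (h/2)·k2); k4 = f(t_n + h, y_n + h·k3); y_{n+1} = y_n + (h/6)·(k1 + 2k2 + 2k3 + k4).
t=0.000000, y=-0.700000:
  k1 = f(0.000000, -0.700000) = 0.407000
  k2 = f(0.220000, -0.610460) = 0.864321
  k3 = f(0.220000, -0.509849) = 0.903559
  k4 = f(0.440000, -0.302434) = 1.406851
  y ← -0.700000 + (0.44/6)·(k1 + 2k2 + 2k3 + k4) = -0.307695
y(0.44) ≈ -0.3077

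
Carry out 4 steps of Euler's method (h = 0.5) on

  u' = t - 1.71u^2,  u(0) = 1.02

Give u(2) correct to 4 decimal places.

1.0187

Euler: u_{n+1} = u_n + h·f(t_n, u_n).
t=0.000000, u=1.020000: f=-1.779084 → u ← 1.020000 + 0.5·(-1.779084) = 0.130458
t=0.500000, u=0.130458: f=0.470897 → u ← 0.130458 + 0.5·0.470897 = 0.365907
t=1.000000, u=0.365907: f=0.771052 → u ← 0.365907 + 0.5·0.771052 = 0.751433
t=1.500000, u=0.751433: f=0.534447 → u ← 0.751433 + 0.5·0.534447 = 1.018656
u(2) ≈ 1.0187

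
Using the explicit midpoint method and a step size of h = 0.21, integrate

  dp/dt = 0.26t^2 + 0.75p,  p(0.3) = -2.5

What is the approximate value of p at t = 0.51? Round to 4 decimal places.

-2.9154

Midpoint: k1 = f(t_n, p_n); k2 = f(t_n + h/2, p_n + (h/2)·k1); p_{n+1} = p_n + h·k2.
t=0.300000, p=-2.500000:
  k1 = f(0.300000, -2.500000) = -1.851600
  k2 = f(0.405000, -2.694418) = -1.978167
  p ← -2.500000 + 0.21·(-1.978167) = -2.915415
p(0.51) ≈ -2.9154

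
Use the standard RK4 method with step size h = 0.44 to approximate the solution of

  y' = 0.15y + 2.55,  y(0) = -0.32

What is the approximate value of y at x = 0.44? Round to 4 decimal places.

0.8180

RK4: k1 = f(x_n, y_n); k2 = f(x_n + h/2, y_n + (h/2)·k1); k3 = f(x_n + h/2, y_n + (h/2)·k2); k4 = f(x_n + h, y_n + h·k3); y_{n+1} = y_n + (h/6)·(k1 + 2k2 + 2k3 + k4).
x=0.000000, y=-0.320000:
  k1 = f(0.000000, -0.320000) = 2.502000
  k2 = f(0.220000, 0.230440) = 2.584566
  k3 = f(0.220000, 0.248605) = 2.587291
  k4 = f(0.440000, 0.818408) = 2.672761
  y ← -0.320000 + (0.44/6)·(k1 + 2k2 + 2k3 + k4) = 0.818021
y(0.44) ≈ 0.8180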